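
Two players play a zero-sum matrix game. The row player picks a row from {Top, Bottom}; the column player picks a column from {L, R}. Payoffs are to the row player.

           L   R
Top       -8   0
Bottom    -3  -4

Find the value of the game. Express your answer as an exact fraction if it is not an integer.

Row minima: Top → -8, Bottom → -4; maximin = -4.
Column maxima: L → -3, R → 0; minimax = -3.
-4 ≠ -3, so there is no saddle point; optimal play is mixed.
Let the row player play Top with probability p. Expected payoff against L: (-8)p + (-3)(1−p) = −5p − 3; against R: 0p + (-4)(1−p) = 4p − 4.
Setting these equal: −5p − 3 = 4p − 4 ⇒ −9p = -1 ⇒ p = 1/9, and the value is (-5)·(1/9) − 3 = -32/9.
For the column player: with q = P(L), equating Top's and Bottom's payoffs gives −8q = q − 4 ⇒ q = 4/9.

-32/9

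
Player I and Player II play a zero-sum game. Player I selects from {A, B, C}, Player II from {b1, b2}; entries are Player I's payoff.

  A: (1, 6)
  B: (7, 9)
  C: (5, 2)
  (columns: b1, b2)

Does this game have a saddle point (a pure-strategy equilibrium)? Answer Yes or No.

Yes

Row minima: A → 1, B → 7, C → 2; maximin = 7.
Column maxima: b1 → 7, b2 → 9; minimax = 7.
maximin = minimax = 7, so a saddle point exists.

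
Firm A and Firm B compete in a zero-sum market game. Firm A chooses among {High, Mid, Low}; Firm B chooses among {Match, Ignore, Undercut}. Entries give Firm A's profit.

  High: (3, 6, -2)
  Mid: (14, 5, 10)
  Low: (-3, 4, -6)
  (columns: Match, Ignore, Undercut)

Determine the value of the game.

70/13

Row minima: High → -2, Mid → 5, Low → -6; maximin = 5.
Column maxima: Match → 14, Ignore → 6, Undercut → 10; minimax = 6.
5 ≠ 6, so there is no saddle point; optimal play is mixed.
Low is strictly dominated by High, so Firm A never plays it.
Match is strictly dominated by Undercut (it gives Firm A strictly more in every row), so Firm B never plays it.
On the remaining 2×2 (High, Mid vs Ignore, Undercut):
Let Firm A play High with probability p. Expected payoff against Ignore: 6p + 5(1−p) = p + 5; against Undercut: (-2)p + 10(1−p) = −12p + 10.
Setting these equal: p + 5 = −12p + 10 ⇒ 13p = 5 ⇒ p = 5/13, and the value is (1)·(5/13) + 5 = 70/13.
For Firm B: with q = P(Ignore), equating High's and Mid's payoffs gives 8q − 2 = −5q + 10 ⇒ q = 12/13.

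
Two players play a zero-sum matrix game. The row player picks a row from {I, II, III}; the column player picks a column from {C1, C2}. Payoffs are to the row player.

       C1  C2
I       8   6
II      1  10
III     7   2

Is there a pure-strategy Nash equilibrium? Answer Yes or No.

Row minima: I → 6, II → 1, III → 2; maximin = 6.
Column maxima: C1 → 8, C2 → 10; minimax = 8.
6 ≠ 8, so no pure-strategy equilibrium exists.

No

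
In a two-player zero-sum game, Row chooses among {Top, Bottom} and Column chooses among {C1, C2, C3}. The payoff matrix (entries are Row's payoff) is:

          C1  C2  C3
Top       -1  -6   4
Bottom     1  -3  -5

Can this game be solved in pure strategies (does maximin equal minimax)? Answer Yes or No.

No

Row minima: Top → -6, Bottom → -5; maximin = -5.
Column maxima: C1 → 1, C2 → -3, C3 → 4; minimax = -3.
-5 ≠ -3, so no pure-strategy equilibrium exists.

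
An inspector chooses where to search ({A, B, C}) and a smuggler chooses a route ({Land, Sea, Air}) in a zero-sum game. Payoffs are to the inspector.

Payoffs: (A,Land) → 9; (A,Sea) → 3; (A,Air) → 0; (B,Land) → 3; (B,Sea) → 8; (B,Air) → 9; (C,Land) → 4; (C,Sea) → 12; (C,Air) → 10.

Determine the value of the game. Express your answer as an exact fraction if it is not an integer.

6

Row minima: A → 0, B → 3, C → 4; maximin = 4.
Column maxima: Land → 9, Sea → 12, Air → 10; minimax = 9.
4 ≠ 9, so there is no saddle point; optimal play is mixed.
B is strictly dominated by C, so the inspector never plays it.
With B eliminated, Sea is strictly dominated by Air (it gives the inspector strictly more in every remaining row), so the smuggler never plays it.
On the remaining 2×2 (A, C vs Land, Air):
Let the inspector play A with probability p. Expected payoff against Land: 9p + 4(1−p) = 5p + 4; against Air: 0p + 10(1−p) = −10p + 10.
Setting these equal: 5p + 4 = −10p + 10 ⇒ 15p = 6 ⇒ p = 2/5, and the value is (5)·(2/5) + 4 = 6.
For the smuggler: with q = P(Land), equating A's and C's payoffs gives 9q = −6q + 10 ⇒ q = 2/3.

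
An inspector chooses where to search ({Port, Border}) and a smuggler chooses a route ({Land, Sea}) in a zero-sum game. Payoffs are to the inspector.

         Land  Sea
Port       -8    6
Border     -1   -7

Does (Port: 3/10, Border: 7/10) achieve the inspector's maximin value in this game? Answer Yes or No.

Yes

Against Land this mix gives (3/10)·(-8) + (7/10)·(-1) = -31/10.
Against Sea this mix gives (3/10)·6 + (7/10)·(-7) = -31/10.
All of the smuggler's active replies (Land, Sea) yield -31/10, and no column does worse for the inspector. The mix makes the smuggler indifferent and guarantees -31/10, so it is optimal.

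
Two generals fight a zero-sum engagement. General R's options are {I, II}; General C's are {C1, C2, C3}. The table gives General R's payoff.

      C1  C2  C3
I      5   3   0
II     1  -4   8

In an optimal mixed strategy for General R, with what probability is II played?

Row minima: I → 0, II → -4; maximin = 0.
Column maxima: C1 → 5, C2 → 3, C3 → 8; minimax = 3.
0 ≠ 3, so there is no saddle point; optimal play is mixed.
C1 is strictly dominated by C2 (it gives General R strictly more in every row), so General C never plays it.
On the remaining 2×2 (I, II vs C2, C3):
Let General R play I with probability p. Expected payoff against C2: 3p + (-4)(1−p) = 7p − 4; against C3: 0p + 8(1−p) = −8p + 8.
Setting these equal: 7p − 4 = −8p + 8 ⇒ 15p = 12 ⇒ p = 4/5, and the value is (7)·(4/5) − 4 = 8/5.
For General C: with q = P(C2), equating I's and II's payoffs gives 3q = −12q + 8 ⇒ q = 8/15.

1/5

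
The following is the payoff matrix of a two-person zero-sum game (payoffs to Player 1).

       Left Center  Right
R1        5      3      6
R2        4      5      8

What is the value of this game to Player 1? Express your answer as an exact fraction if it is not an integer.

Row minima: R1 → 3, R2 → 4; maximin = 4.
Column maxima: Left → 5, Center → 5, Right → 8; minimax = 5.
4 ≠ 5, so there is no saddle point; optimal play is mixed.
Right is strictly dominated by Left (it gives Player 1 strictly more in every row), so Player 2 never plays it.
On the remaining 2×2 (R1, R2 vs Left, Center):
Let Player 1 play R1 with probability p. Expected payoff against Left: 5p + 4(1−p) = p + 4; against Center: 3p + 5(1−p) = −2p + 5.
Setting these equal: p + 4 = −2p + 5 ⇒ 3p = 1 ⇒ p = 1/3, and the value is (1)·(1/3) + 4 = 13/3.
For Player 2: with q = P(Left), equating R1's and R2's payoffs gives 2q + 3 = −q + 5 ⇒ q = 2/3.

13/3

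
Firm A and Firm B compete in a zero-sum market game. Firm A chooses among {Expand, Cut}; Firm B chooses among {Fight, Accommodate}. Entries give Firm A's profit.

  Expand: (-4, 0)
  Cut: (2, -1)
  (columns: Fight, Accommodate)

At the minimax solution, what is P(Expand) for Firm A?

3/7

Row minima: Expand → -4, Cut → -1; maximin = -1.
Column maxima: Fight → 2, Accommodate → 0; minimax = 0.
-1 ≠ 0, so there is no saddle point; optimal play is mixed.
Let Firm A play Expand with probability p. Expected payoff against Fight: (-4)p + 2(1−p) = −6p + 2; against Accommodate: 0p + (-1)(1−p) = p − 1.
Setting these equal: −6p + 2 = p − 1 ⇒ −7p = -3 ⇒ p = 3/7, and the value is (-6)·(3/7) + 2 = -4/7.
For Firm B: with q = P(Fight), equating Expand's and Cut's payoffs gives −4q = 3q − 1 ⇒ q = 1/7.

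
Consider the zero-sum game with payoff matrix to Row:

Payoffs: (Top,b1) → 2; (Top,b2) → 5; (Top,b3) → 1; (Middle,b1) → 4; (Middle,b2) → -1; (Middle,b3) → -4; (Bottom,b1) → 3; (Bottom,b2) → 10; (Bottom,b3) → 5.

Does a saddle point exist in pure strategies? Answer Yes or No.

No

Row minima: Top → 1, Middle → -4, Bottom → 3; maximin = 3.
Column maxima: b1 → 4, b2 → 10, b3 → 5; minimax = 4.
3 ≠ 4, so no pure-strategy equilibrium exists.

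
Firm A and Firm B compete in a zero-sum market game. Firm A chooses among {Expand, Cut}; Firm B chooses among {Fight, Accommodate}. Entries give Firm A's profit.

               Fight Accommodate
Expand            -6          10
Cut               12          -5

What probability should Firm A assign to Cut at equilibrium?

Row minima: Expand → -6, Cut → -5; maximin = -5.
Column maxima: Fight → 12, Accommodate → 10; minimax = 10.
-5 ≠ 10, so there is no saddle point; optimal play is mixed.
Let Firm A play Expand with probability p. Expected payoff against Fight: (-6)p + 12(1−p) = −18p + 12; against Accommodate: 10p + (-5)(1−p) = 15p − 5.
Setting these equal: −18p + 12 = 15p − 5 ⇒ −33p = -17 ⇒ p = 17/33, and the value is (-18)·(17/33) + 12 = 30/11.
For Firm B: with q = P(Fight), equating Expand's and Cut's payoffs gives −16q + 10 = 17q − 5 ⇒ q = 5/11.

16/33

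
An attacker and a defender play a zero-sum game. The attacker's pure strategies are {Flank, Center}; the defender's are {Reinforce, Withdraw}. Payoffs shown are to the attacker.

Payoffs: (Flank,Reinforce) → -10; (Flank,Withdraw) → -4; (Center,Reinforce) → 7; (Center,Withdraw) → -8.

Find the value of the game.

Row minima: Flank → -10, Center → -8; maximin = -8.
Column maxima: Reinforce → 7, Withdraw → -4; minimax = -4.
-8 ≠ -4, so there is no saddle point; optimal play is mixed.
Let the attacker play Flank with probability p. Expected payoff against Reinforce: (-10)p + 7(1−p) = −17p + 7; against Withdraw: (-4)p + (-8)(1−p) = 4p − 8.
Setting these equal: −17p + 7 = 4p − 8 ⇒ −21p = -15 ⇒ p = 5/7, and the value is (-17)·(5/7) + 7 = -36/7.
For the defender: with q = P(Reinforce), equating Flank's and Center's payoffs gives −6q − 4 = 15q − 8 ⇒ q = 4/21.

-36/7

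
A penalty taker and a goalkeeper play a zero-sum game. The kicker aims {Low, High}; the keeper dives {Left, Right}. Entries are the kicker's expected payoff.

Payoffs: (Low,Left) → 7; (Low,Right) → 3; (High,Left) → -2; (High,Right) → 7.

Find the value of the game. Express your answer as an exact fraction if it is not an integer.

Row minima: Low → 3, High → -2; maximin = 3.
Column maxima: Left → 7, Right → 7; minimax = 7.
3 ≠ 7, so there is no saddle point; optimal play is mixed.
Let the kicker play Low with probability p. Expected payoff against Left: 7p + (-2)(1−p) = 9p − 2; against Right: 3p + 7(1−p) = −4p + 7.
Setting these equal: 9p − 2 = −4p + 7 ⇒ 13p = 9 ⇒ p = 9/13, and the value is (9)·(9/13) − 2 = 55/13.
For the keeper: with q = P(Left), equating Low's and High's payoffs gives 4q + 3 = −9q + 7 ⇒ q = 4/13.

55/13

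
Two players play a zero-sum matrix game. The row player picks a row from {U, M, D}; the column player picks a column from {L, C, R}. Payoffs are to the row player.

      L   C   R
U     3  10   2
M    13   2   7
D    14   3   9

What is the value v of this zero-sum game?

Row minima: U → 2, M → 2, D → 3; maximin = 3.
Column maxima: L → 14, C → 10, R → 9; minimax = 9.
3 ≠ 9, so there is no saddle point; optimal play is mixed.
M is strictly dominated by D, so the row player never plays it.
L is strictly dominated by R (it gives the row player strictly more in every row), so the column player never plays it.
On the remaining 2×2 (U, D vs C, R):
Let the row player play U with probability p. Expected payoff against C: 10p + 3(1−p) = 7p + 3; against R: 2p + 9(1−p) = −7p + 9.
Setting these equal: 7p + 3 = −7p + 9 ⇒ 14p = 6 ⇒ p = 3/7, and the value is (7)·(3/7) + 3 = 6.
For the column player: with q = P(C), equating U's and D's payoffs gives 8q + 2 = −6q + 9 ⇒ q = 1/2.

6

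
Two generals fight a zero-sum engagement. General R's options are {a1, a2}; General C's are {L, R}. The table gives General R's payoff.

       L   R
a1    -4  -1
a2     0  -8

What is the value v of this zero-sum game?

-32/11

Row minima: a1 → -4, a2 → -8; maximin = -4.
Column maxima: L → 0, R → -1; minimax = -1.
-4 ≠ -1, so there is no saddle point; optimal play is mixed.
Let General R play a1 with probability p. Expected payoff against L: (-4)p + 0(1−p) = −4p; against R: (-1)p + (-8)(1−p) = 7p − 8.
Setting these equal: −4p = 7p − 8 ⇒ −11p = -8 ⇒ p = 8/11, and the value is (-4)·(8/11) = -32/11.
For General C: with q = P(L), equating a1's and a2's payoffs gives −3q − 1 = 8q − 8 ⇒ q = 7/11.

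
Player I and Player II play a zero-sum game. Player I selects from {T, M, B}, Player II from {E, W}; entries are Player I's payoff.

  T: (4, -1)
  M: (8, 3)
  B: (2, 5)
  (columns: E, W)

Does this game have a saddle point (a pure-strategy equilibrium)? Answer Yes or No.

Row minima: T → -1, M → 3, B → 2; maximin = 3.
Column maxima: E → 8, W → 5; minimax = 5.
3 ≠ 5, so no pure-strategy equilibrium exists.

No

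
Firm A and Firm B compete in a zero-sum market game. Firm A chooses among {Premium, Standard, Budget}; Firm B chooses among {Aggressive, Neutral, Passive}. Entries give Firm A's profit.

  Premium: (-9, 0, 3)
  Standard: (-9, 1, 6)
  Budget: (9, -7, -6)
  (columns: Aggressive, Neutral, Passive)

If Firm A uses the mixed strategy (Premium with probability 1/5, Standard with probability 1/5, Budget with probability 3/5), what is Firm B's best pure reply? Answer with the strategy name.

If Firm B plays Aggressive, Firm A's expected payoff is (1/5)·(-9) + (1/5)·(-9) + (3/5)·9 = 9/5.
If Firm B plays Neutral, Firm A's expected payoff is (1/5)·0 + (1/5)·1 + (3/5)·(-7) = -4.
If Firm B plays Passive, Firm A's expected payoff is (1/5)·3 + (1/5)·6 + (3/5)·(-6) = -9/5.
Firm B minimizes Firm A's payoff; the smallest is -4, so the best response is Neutral.

Neutral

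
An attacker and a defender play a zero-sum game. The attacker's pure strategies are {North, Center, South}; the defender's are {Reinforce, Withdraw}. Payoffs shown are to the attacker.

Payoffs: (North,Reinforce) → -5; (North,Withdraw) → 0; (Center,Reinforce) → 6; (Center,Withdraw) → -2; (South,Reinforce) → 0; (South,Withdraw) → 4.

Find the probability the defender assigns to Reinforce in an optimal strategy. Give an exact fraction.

1/2

Row minima: North → -5, Center → -2, South → 0; maximin = 0.
Column maxima: Reinforce → 6, Withdraw → 4; minimax = 4.
0 ≠ 4, so there is no saddle point; optimal play is mixed.
North is strictly dominated by South, so the attacker never plays it.
On the remaining 2×2 (Center, South vs Reinforce, Withdraw):
Let the attacker play Center with probability p. Expected payoff against Reinforce: 6p + 0(1−p) = 6p; against Withdraw: (-2)p + 4(1−p) = −6p + 4.
Setting these equal: 6p = −6p + 4 ⇒ 12p = 4 ⇒ p = 1/3, and the value is (6)·(1/3) = 2.
For the defender: with q = P(Reinforce), equating Center's and South's payoffs gives 8q − 2 = −4q + 4 ⇒ q = 1/2.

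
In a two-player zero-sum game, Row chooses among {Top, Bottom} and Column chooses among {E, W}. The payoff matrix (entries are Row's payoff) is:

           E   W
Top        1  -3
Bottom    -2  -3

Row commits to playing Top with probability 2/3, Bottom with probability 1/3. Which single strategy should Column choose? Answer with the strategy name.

W

If Column plays E, Row's expected payoff is (2/3)·1 + (1/3)·(-2) = 0.
If Column plays W, Row's expected payoff is (2/3)·(-3) + (1/3)·(-3) = -3.
Column minimizes Row's payoff; the smallest is -3, so the best response is W.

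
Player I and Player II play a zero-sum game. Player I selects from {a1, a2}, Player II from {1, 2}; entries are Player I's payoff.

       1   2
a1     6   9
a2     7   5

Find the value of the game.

Row minima: a1 → 6, a2 → 5; maximin = 6.
Column maxima: 1 → 7, 2 → 9; minimax = 7.
6 ≠ 7, so there is no saddle point; optimal play is mixed.
Let Player I play a1 with probability p. Expected payoff against 1: 6p + 7(1−p) = −p + 7; against 2: 9p + 5(1−p) = 4p + 5.
Setting these equal: −p + 7 = 4p + 5 ⇒ −5p = -2 ⇒ p = 2/5, and the value is (-1)·(2/5) + 7 = 33/5.
For Player II: with q = P(1), equating a1's and a2's payoffs gives −3q + 9 = 2q + 5 ⇒ q = 4/5.

33/5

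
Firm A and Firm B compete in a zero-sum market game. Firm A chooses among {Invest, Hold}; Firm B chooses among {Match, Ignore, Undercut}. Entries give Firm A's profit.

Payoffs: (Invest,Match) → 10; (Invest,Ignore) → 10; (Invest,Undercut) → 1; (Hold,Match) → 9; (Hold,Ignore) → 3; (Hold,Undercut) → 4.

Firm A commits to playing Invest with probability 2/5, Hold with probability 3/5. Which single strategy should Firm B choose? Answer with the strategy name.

If Firm B plays Match, Firm A's expected payoff is (2/5)·10 + (3/5)·9 = 47/5.
If Firm B plays Ignore, Firm A's expected payoff is (2/5)·10 + (3/5)·3 = 29/5.
If Firm B plays Undercut, Firm A's expected payoff is (2/5)·1 + (3/5)·4 = 14/5.
Firm B minimizes Firm A's payoff; the smallest is 14/5, so the best response is Undercut.

Undercut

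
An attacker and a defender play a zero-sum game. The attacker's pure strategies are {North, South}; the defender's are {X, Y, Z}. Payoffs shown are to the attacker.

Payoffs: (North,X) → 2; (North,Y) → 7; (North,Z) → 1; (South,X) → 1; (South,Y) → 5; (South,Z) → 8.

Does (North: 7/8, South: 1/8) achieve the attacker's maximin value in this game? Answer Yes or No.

Against X this mix gives (7/8)·2 + (1/8)·1 = 15/8.
Against Y this mix gives (7/8)·7 + (1/8)·5 = 27/4.
Against Z this mix gives (7/8)·1 + (1/8)·8 = 15/8.
All of the defender's active replies (X, Z) yield 15/8, and no column does worse for the attacker. The mix makes the defender indifferent and guarantees 15/8, so it is optimal.

Yes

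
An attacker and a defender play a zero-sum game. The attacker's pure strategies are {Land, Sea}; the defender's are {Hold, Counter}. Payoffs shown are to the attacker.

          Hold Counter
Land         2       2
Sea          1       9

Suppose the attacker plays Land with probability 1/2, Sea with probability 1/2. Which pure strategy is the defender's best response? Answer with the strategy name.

If the defender plays Hold, the attacker's expected payoff is (1/2)·2 + (1/2)·1 = 3/2.
If the defender plays Counter, the attacker's expected payoff is (1/2)·2 + (1/2)·9 = 11/2.
The defender minimizes the attacker's payoff; the smallest is 3/2, so the best response is Hold.

Hold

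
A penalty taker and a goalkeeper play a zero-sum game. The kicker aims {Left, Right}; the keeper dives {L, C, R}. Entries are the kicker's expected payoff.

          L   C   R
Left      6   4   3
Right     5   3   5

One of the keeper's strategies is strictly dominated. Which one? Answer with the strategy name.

L

C holds the kicker's payoff strictly below L in every row: 4 < 6, 3 < 5.
So L is strictly dominated for the keeper.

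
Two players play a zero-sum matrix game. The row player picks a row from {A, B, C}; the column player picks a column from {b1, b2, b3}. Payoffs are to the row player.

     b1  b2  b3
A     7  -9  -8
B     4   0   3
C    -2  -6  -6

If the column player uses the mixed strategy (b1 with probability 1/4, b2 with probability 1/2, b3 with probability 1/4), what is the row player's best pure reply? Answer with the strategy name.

Expected payoff of A: (1/4)·7 + (1/2)·(-9) + (1/4)·(-8) = -19/4.
Expected payoff of B: (1/4)·4 + (1/2)·0 + (1/4)·3 = 7/4.
Expected payoff of C: (1/4)·(-2) + (1/2)·(-6) + (1/4)·(-6) = -5.
The largest is 7/4, so the row player's best response is B.

B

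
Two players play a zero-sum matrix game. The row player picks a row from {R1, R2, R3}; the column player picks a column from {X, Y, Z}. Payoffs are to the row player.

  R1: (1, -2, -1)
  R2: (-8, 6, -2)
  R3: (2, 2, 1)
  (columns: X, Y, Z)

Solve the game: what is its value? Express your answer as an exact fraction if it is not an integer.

Row minima: R1 → -2, R2 → -8, R3 → 1; maximin = 1.
Column maxima: X → 2, Y → 6, Z → 1; minimax = 1.
Since maximin = minimax = 1, there is a saddle point and the value is 1.

1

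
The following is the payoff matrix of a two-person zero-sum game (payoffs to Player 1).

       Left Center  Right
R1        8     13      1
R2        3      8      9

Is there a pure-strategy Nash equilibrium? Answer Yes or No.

No

Row minima: R1 → 1, R2 → 3; maximin = 3.
Column maxima: Left → 8, Center → 13, Right → 9; minimax = 8.
3 ≠ 8, so no pure-strategy equilibrium exists.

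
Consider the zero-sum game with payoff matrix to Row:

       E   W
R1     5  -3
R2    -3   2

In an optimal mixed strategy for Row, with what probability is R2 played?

8/13

Row minima: R1 → -3, R2 → -3; maximin = -3.
Column maxima: E → 5, W → 2; minimax = 2.
-3 ≠ 2, so there is no saddle point; optimal play is mixed.
Let Row play R1 with probability p. Expected payoff against E: 5p + (-3)(1−p) = 8p − 3; against W: (-3)p + 2(1−p) = −5p + 2.
Setting these equal: 8p − 3 = −5p + 2 ⇒ 13p = 5 ⇒ p = 5/13, and the value is (8)·(5/13) − 3 = 1/13.
For Column: with q = P(E), equating R1's and R2's payoffs gives 8q − 3 = −5q + 2 ⇒ q = 5/13.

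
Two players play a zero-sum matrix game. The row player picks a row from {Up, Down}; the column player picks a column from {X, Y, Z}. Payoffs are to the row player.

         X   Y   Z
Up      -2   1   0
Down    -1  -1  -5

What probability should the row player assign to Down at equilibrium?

Row minima: Up → -2, Down → -5; maximin = -2.
Column maxima: X → -1, Y → 1, Z → 0; minimax = -1.
-2 ≠ -1, so there is no saddle point; optimal play is mixed.
Y is strictly dominated by Z (it gives the row player strictly more in every row), so the column player never plays it.
On the remaining 2×2 (Up, Down vs X, Z):
Let the row player play Up with probability p. Expected payoff against X: (-2)p + (-1)(1−p) = −p − 1; against Z: 0p + (-5)(1−p) = 5p − 5.
Setting these equal: −p − 1 = 5p − 5 ⇒ −6p = -4 ⇒ p = 2/3, and the value is (-1)·(2/3) − 1 = -5/3.
For the column player: with q = P(X), equating Up's and Down's payoffs gives −2q = 4q − 5 ⇒ q = 5/6.

1/3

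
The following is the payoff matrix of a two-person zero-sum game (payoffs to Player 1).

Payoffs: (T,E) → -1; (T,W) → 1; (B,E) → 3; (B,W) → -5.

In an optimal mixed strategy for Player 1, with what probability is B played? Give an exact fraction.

Row minima: T → -1, B → -5; maximin = -1.
Column maxima: E → 3, W → 1; minimax = 1.
-1 ≠ 1, so there is no saddle point; optimal play is mixed.
Let Player 1 play T with probability p. Expected payoff against E: (-1)p + 3(1−p) = −4p + 3; against W: 1p + (-5)(1−p) = 6p − 5.
Setting these equal: −4p + 3 = 6p − 5 ⇒ −10p = -8 ⇒ p = 4/5, and the value is (-4)·(4/5) + 3 = -1/5.
For Player 2: with q = P(E), equating T's and B's payoffs gives −2q + 1 = 8q − 5 ⇒ q = 3/5.

1/5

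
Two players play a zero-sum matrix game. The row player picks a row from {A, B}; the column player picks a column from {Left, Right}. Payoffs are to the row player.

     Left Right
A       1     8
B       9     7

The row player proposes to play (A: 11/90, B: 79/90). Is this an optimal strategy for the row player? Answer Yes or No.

No

Against Left this mix gives (11/90)·1 + (79/90)·9 = 361/45.
Against Right this mix gives (11/90)·8 + (79/90)·7 = 641/90.
The column player will play Right, holding the row player to 641/90. Shifting weight toward the row that does better against Right would raise this floor (the equalizing mix achieves 65/9 against both Right and Left), so the proposed strategy is not optimal.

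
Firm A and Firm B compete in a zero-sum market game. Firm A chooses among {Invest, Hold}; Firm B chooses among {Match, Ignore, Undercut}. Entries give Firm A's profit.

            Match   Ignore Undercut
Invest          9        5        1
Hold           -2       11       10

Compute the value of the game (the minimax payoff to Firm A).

23/5

Row minima: Invest → 1, Hold → -2; maximin = 1.
Column maxima: Match → 9, Ignore → 11, Undercut → 10; minimax = 9.
1 ≠ 9, so there is no saddle point; optimal play is mixed.
Ignore is strictly dominated by Undercut (it gives Firm A strictly more in every row), so Firm B never plays it.
On the remaining 2×2 (Invest, Hold vs Match, Undercut):
Let Firm A play Invest with probability p. Expected payoff against Match: 9p + (-2)(1−p) = 11p − 2; against Undercut: 1p + 10(1−p) = −9p + 10.
Setting these equal: 11p − 2 = −9p + 10 ⇒ 20p = 12 ⇒ p = 3/5, and the value is (11)·(3/5) − 2 = 23/5.
For Firm B: with q = P(Match), equating Invest's and Hold's payoffs gives 8q + 1 = −12q + 10 ⇒ q = 9/20.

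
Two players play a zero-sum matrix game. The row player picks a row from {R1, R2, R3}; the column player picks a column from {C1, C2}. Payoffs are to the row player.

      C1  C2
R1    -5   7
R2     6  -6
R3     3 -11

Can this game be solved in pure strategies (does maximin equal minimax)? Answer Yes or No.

No

Row minima: R1 → -5, R2 → -6, R3 → -11; maximin = -5.
Column maxima: C1 → 6, C2 → 7; minimax = 6.
-5 ≠ 6, so no pure-strategy equilibrium exists.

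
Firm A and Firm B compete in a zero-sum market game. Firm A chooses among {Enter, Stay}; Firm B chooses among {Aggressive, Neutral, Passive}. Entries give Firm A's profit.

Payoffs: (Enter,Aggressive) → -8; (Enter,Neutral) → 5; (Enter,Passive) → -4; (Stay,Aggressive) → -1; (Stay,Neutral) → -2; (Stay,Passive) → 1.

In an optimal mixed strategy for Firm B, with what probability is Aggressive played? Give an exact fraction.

Row minima: Enter → -8, Stay → -2; maximin = -2.
Column maxima: Aggressive → -1, Neutral → 5, Passive → 1; minimax = -1.
-2 ≠ -1, so there is no saddle point; optimal play is mixed.
Passive is strictly dominated by Aggressive (it gives Firm A strictly more in every row), so Firm B never plays it.
On the remaining 2×2 (Enter, Stay vs Aggressive, Neutral):
Let Firm A play Enter with probability p. Expected payoff against Aggressive: (-8)p + (-1)(1−p) = −7p − 1; against Neutral: 5p + (-2)(1−p) = 7p − 2.
Setting these equal: −7p − 1 = 7p − 2 ⇒ −14p = -1 ⇒ p = 1/14, and the value is (-7)·(1/14) − 1 = -3/2.
For Firm B: with q = P(Aggressive), equating Enter's and Stay's payoffs gives −13q + 5 = q − 2 ⇒ q = 1/2.

1/2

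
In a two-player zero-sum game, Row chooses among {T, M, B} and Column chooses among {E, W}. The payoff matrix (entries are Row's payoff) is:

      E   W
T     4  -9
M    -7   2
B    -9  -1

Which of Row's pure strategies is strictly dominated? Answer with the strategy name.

B

M gives a strictly higher payoff than B against every column: -7 > -9, 2 > -1.
So B is strictly dominated and Row never plays it.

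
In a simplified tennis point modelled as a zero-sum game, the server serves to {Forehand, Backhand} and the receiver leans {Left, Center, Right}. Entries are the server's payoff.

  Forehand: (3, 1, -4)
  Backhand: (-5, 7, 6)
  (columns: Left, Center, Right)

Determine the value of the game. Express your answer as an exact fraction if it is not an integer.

-1/9

Row minima: Forehand → -4, Backhand → -5; maximin = -4.
Column maxima: Left → 3, Center → 7, Right → 6; minimax = 3.
-4 ≠ 3, so there is no saddle point; optimal play is mixed.
Center is strictly dominated by Right (it gives the server strictly more in every row), so the receiver never plays it.
On the remaining 2×2 (Forehand, Backhand vs Left, Right):
Let the server play Forehand with probability p. Expected payoff against Left: 3p + (-5)(1−p) = 8p − 5; against Right: (-4)p + 6(1−p) = −10p + 6.
Setting these equal: 8p − 5 = −10p + 6 ⇒ 18p = 11 ⇒ p = 11/18, and the value is (8)·(11/18) − 5 = -1/9.
For the receiver: with q = P(Left), equating Forehand's and Backhand's payoffs gives 7q − 4 = −11q + 6 ⇒ q = 5/9.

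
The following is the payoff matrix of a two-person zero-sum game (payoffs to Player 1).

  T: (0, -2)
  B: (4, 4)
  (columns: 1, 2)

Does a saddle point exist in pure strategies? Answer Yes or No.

Row minima: T → -2, B → 4; maximin = 4.
Column maxima: 1 → 4, 2 → 4; minimax = 4.
maximin = minimax = 4, so a saddle point exists.

Yes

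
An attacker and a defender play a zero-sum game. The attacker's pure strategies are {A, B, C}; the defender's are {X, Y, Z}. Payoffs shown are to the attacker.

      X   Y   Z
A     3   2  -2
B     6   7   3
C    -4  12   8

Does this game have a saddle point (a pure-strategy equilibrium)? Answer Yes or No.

No

Row minima: A → -2, B → 3, C → -4; maximin = 3.
Column maxima: X → 6, Y → 12, Z → 8; minimax = 6.
3 ≠ 6, so no pure-strategy equilibrium exists.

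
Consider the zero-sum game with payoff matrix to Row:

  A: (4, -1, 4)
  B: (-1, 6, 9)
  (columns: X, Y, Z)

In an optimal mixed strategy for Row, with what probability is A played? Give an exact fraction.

7/12

Row minima: A → -1, B → -1; maximin = -1.
Column maxima: X → 4, Y → 6, Z → 9; minimax = 4.
-1 ≠ 4, so there is no saddle point; optimal play is mixed.
Z is strictly dominated by Y (it gives Row strictly more in every row), so Column never plays it.
On the remaining 2×2 (A, B vs X, Y):
Let Row play A with probability p. Expected payoff against X: 4p + (-1)(1−p) = 5p − 1; against Y: (-1)p + 6(1−p) = −7p + 6.
Setting these equal: 5p − 1 = −7p + 6 ⇒ 12p = 7 ⇒ p = 7/12, and the value is (5)·(7/12) − 1 = 23/12.
For Column: with q = P(X), equating A's and B's payoffs gives 5q − 1 = −7q + 6 ⇒ q = 7/12.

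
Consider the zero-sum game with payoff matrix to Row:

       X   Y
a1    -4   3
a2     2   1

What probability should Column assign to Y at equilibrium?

3/4

Row minima: a1 → -4, a2 → 1; maximin = 1.
Column maxima: X → 2, Y → 3; minimax = 2.
1 ≠ 2, so there is no saddle point; optimal play is mixed.
Let Row play a1 with probability p. Expected payoff against X: (-4)p + 2(1−p) = −6p + 2; against Y: 3p + 1(1−p) = 2p + 1.
Setting these equal: −6p + 2 = 2p + 1 ⇒ −8p = -1 ⇒ p = 1/8, and the value is (-6)·(1/8) + 2 = 5/4.
For Column: with q = P(X), equating a1's and a2's payoffs gives −7q + 3 = q + 1 ⇒ q = 1/4.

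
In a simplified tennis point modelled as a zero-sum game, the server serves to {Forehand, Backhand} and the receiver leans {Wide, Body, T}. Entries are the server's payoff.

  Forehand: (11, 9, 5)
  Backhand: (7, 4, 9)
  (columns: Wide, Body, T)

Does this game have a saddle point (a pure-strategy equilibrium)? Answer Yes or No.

No

Row minima: Forehand → 5, Backhand → 4; maximin = 5.
Column maxima: Wide → 11, Body → 9, T → 9; minimax = 9.
5 ≠ 9, so no pure-strategy equilibrium exists.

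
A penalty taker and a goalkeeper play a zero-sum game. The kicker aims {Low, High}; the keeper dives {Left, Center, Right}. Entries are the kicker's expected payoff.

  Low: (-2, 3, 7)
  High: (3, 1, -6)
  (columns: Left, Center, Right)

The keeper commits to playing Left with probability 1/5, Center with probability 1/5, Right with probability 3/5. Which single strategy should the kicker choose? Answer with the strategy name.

Low

Expected payoff of Low: (1/5)·(-2) + (1/5)·3 + (3/5)·7 = 22/5.
Expected payoff of High: (1/5)·3 + (1/5)·1 + (3/5)·(-6) = -14/5.
The largest is 22/5, so the kicker's best response is Low.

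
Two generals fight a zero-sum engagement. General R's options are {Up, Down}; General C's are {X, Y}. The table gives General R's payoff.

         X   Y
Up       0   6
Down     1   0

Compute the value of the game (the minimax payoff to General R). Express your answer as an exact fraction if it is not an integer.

Row minima: Up → 0, Down → 0; maximin = 0.
Column maxima: X → 1, Y → 6; minimax = 1.
0 ≠ 1, so there is no saddle point; optimal play is mixed.
Let General R play Up with probability p. Expected payoff against X: 0p + 1(1−p) = −p + 1; against Y: 6p + 0(1−p) = 6p.
Setting these equal: −p + 1 = 6p ⇒ −7p = -1 ⇒ p = 1/7, and the value is (-1)·(1/7) + 1 = 6/7.
For General C: with q = P(X), equating Up's and Down's payoffs gives −6q + 6 = q ⇒ q = 6/7.

6/7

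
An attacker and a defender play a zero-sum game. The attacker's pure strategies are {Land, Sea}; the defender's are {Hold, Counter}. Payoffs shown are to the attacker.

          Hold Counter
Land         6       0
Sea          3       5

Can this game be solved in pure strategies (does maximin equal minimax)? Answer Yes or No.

No

Row minima: Land → 0, Sea → 3; maximin = 3.
Column maxima: Hold → 6, Counter → 5; minimax = 5.
3 ≠ 5, so no pure-strategy equilibrium exists.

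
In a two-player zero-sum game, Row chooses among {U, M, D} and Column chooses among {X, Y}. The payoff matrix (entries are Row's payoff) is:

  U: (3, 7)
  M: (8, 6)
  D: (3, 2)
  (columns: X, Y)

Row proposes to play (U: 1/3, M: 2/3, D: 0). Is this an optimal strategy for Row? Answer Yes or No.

Against X this mix gives (1/3)·3 + (2/3)·8 = 19/3.
Against Y this mix gives (1/3)·7 + (2/3)·6 = 19/3.
All of Column's active replies (X, Y) yield 19/3, and no column does worse for Row. The mix makes Column indifferent and guarantees 19/3, so it is optimal.

Yes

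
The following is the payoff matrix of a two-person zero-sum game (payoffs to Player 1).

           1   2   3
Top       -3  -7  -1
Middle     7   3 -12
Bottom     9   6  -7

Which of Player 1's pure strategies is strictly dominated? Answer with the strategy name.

Middle

Bottom gives a strictly higher payoff than Middle against every column: 9 > 7, 6 > 3, -7 > -12.
So Middle is strictly dominated and Player 1 never plays it.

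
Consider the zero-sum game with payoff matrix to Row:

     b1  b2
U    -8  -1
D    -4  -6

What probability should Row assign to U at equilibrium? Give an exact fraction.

Row minima: U → -8, D → -6; maximin = -6.
Column maxima: b1 → -4, b2 → -1; minimax = -4.
-6 ≠ -4, so there is no saddle point; optimal play is mixed.
Let Row play U with probability p. Expected payoff against b1: (-8)p + (-4)(1−p) = −4p − 4; against b2: (-1)p + (-6)(1−p) = 5p − 6.
Setting these equal: −4p − 4 = 5p − 6 ⇒ −9p = -2 ⇒ p = 2/9, and the value is (-4)·(2/9) − 4 = -44/9.
For Column: with q = P(b1), equating U's and D's payoffs gives −7q − 1 = 2q − 6 ⇒ q = 5/9.

2/9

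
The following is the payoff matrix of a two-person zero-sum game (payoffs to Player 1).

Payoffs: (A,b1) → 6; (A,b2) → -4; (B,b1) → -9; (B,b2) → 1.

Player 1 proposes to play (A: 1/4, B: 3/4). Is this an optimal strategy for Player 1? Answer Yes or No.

Against b1 this mix gives (1/4)·6 + (3/4)·(-9) = -21/4.
Against b2 this mix gives (1/4)·(-4) + (3/4)·1 = -1/4.
Player 2 will play b1, holding Player 1 to -21/4. Shifting weight toward the row that does better against b1 would raise this floor (the equalizing mix achieves -3/2 against both b1 and b2), so the proposed strategy is not optimal.

No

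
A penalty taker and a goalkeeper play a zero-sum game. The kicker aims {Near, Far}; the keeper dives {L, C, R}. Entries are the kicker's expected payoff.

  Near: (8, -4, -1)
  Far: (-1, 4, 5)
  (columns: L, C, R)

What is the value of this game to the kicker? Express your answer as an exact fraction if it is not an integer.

28/17

Row minima: Near → -4, Far → -1; maximin = -1.
Column maxima: L → 8, C → 4, R → 5; minimax = 4.
-1 ≠ 4, so there is no saddle point; optimal play is mixed.
R is strictly dominated by C (it gives the kicker strictly more in every row), so the keeper never plays it.
On the remaining 2×2 (Near, Far vs L, C):
Let the kicker play Near with probability p. Expected payoff against L: 8p + (-1)(1−p) = 9p − 1; against C: (-4)p + 4(1−p) = −8p + 4.
Setting these equal: 9p − 1 = −8p + 4 ⇒ 17p = 5 ⇒ p = 5/17, and the value is (9)·(5/17) − 1 = 28/17.
For the keeper: with q = P(L), equating Near's and Far's payoffs gives 12q − 4 = −5q + 4 ⇒ q = 8/17.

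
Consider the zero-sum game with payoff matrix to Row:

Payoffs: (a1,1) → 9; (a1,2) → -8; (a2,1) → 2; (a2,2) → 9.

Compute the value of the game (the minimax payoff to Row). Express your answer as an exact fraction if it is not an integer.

97/24

Row minima: a1 → -8, a2 → 2; maximin = 2.
Column maxima: 1 → 9, 2 → 9; minimax = 9.
2 ≠ 9, so there is no saddle point; optimal play is mixed.
Let Row play a1 with probability p. Expected payoff against 1: 9p + 2(1−p) = 7p + 2; against 2: (-8)p + 9(1−p) = −17p + 9.
Setting these equal: 7p + 2 = −17p + 9 ⇒ 24p = 7 ⇒ p = 7/24, and the value is (7)·(7/24) + 2 = 97/24.
For Column: with q = P(1), equating a1's and a2's payoffs gives 17q − 8 = −7q + 9 ⇒ q = 17/24.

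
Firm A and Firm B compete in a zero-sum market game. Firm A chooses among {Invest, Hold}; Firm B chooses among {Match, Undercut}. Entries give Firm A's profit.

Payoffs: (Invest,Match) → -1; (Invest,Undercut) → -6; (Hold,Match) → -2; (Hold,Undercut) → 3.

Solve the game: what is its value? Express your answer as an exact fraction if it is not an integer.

-3/2

Row minima: Invest → -6, Hold → -2; maximin = -2.
Column maxima: Match → -1, Undercut → 3; minimax = -1.
-2 ≠ -1, so there is no saddle point; optimal play is mixed.
Let Firm A play Invest with probability p. Expected payoff against Match: (-1)p + (-2)(1−p) = p − 2; against Undercut: (-6)p + 3(1−p) = −9p + 3.
Setting these equal: p − 2 = −9p + 3 ⇒ 10p = 5 ⇒ p = 1/2, and the value is (1)·(1/2) − 2 = -3/2.
For Firm B: with q = P(Match), equating Invest's and Hold's payoffs gives 5q − 6 = −5q + 3 ⇒ q = 9/10.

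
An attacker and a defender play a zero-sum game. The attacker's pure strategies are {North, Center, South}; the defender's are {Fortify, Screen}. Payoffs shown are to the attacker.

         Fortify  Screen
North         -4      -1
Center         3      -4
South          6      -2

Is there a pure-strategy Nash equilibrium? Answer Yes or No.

No

Row minima: North → -4, Center → -4, South → -2; maximin = -2.
Column maxima: Fortify → 6, Screen → -1; minimax = -1.
-2 ≠ -1, so no pure-strategy equilibrium exists.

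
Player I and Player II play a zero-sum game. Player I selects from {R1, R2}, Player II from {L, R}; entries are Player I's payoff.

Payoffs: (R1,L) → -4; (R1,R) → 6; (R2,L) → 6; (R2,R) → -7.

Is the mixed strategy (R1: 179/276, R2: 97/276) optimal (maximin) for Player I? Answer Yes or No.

No

Against L this mix gives (179/276)·(-4) + (97/276)·6 = -67/138.
Against R this mix gives (179/276)·6 + (97/276)·(-7) = 395/276.
Player II will play L, holding Player I to -67/138. Shifting weight toward the row that does better against L would raise this floor (the equalizing mix achieves 8/23 against both L and R), so the proposed strategy is not optimal.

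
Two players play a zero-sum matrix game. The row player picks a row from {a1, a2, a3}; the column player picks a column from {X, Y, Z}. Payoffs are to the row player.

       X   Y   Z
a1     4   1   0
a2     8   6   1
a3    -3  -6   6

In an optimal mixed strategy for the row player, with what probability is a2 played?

12/17

Row minima: a1 → 0, a2 → 1, a3 → -6; maximin = 1.
Column maxima: X → 8, Y → 6, Z → 6; minimax = 6.
1 ≠ 6, so there is no saddle point; optimal play is mixed.
a1 is strictly dominated by a2, so the row player never plays it.
X is strictly dominated by Y (it gives the row player strictly more in every row), so the column player never plays it.
On the remaining 2×2 (a2, a3 vs Y, Z):
Let the row player play a2 with probability p. Expected payoff against Y: 6p + (-6)(1−p) = 12p − 6; against Z: 1p + 6(1−p) = −5p + 6.
Setting these equal: 12p − 6 = −5p + 6 ⇒ 17p = 12 ⇒ p = 12/17, and the value is (12)·(12/17) − 6 = 42/17.
For the column player: with q = P(Y), equating a2's and a3's payoffs gives 5q + 1 = −12q + 6 ⇒ q = 5/17.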